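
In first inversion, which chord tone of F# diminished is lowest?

The third of F# diminished (F#–A–C) is A; that is the bass in first inversion.

A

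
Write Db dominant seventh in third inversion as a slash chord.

Third inversion of Db dominant seventh has the seventh (Cb) in the bass. As a slash chord: Db7/Cb.

Db7/Cb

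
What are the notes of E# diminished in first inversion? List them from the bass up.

Spelling E# diminished: E#–G#–B. In first inversion the third is bass, giving G#, B, E# from the bottom.

G#, B, E#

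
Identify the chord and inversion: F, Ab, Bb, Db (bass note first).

Bb minor seventh, second inversion

The distinct note names are F, Ab, Bb, Db. Stacked in thirds they read Bb–Db–F–Ab, which is a minor seventh chord on Bb.
With the fifth (F) in the bass, the chord is in second inversion (figured bass 4/3).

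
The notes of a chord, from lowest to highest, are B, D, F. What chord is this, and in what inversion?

B diminished, root position

The pitch classes B, D, F arrange in thirds as B–D–F: a B diminished triad.
With the root (B) in the bass, the chord is in root position (figured bass 5/3).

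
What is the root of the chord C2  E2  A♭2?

Ab

C, E, Ab are the tones of an Ab augmented triad (Ab–C–E), making Ab the root.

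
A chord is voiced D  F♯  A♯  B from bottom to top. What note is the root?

B

D, F#, A#, B are the tones of a B minor-major seventh chord (B–D–F#–A#), making B the root.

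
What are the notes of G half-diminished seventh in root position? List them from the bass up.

Spelling G half-diminished seventh: G–Bb–Db–F. In root position the root is bass, giving G, Bb, Db, F from the bottom.

G, Bb, Db, F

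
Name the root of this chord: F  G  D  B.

G

The distinct letter names are F, G, D, B. Arranged as a stack of thirds they read G–B–D–F, so G is the root (a G dominant seventh chord).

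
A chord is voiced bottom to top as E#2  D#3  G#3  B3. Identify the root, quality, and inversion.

The distinct note names are E#, D#, G#, B. Stacked in thirds they read E#–G#–B–D#, which is a half-diminished seventh chord on E#.
The lowest note is E#, the root of the chord, so this is root position (figured bass 7).

E# half-diminished seventh, root position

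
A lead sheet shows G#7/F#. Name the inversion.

third inversion

G#7/F# means G# dominant seventh with F# in the bass. F# is the seventh of G# dominant seventh (G#–B#–D#–F#), so this is third inversion.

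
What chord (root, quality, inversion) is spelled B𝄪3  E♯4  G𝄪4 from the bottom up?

Reducing to letter names: B##, E#, G##. These stack in thirds as E#–G##–B## — an E# augmented triad.
The lowest note is B##, the fifth of the chord, so this is second inversion (figured bass 6/4).

E# augmented, second inversion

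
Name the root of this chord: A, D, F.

Reordering A, D, F into stacked thirds gives D–F–A; the bottom of that stack, D, is the root.

D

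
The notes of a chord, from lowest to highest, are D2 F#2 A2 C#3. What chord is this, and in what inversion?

The pitch classes D, F#, A, C# arrange in thirds as D–F#–A–C#: a D major seventh chord.
With the root (D) in the bass, the chord is in root position (figured bass 7).

D major seventh, root position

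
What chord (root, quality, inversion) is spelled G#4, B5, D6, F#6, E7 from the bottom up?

The pitch classes G#, B, D, F#, E arrange in thirds as E–G#–B–D–F#: an E dominant ninth chord.
The lowest note is G#, the third of the chord, so this is first inversion.

E dominant ninth, first inversion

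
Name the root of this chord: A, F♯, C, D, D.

The distinct letter names are A, F#, C, D. Arranged as a stack of thirds they read D–F#–A–C, so D is the root (a D dominant seventh chord).

D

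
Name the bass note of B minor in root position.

The root of B minor (B–D–F#) is B; that is the bass in root position.

B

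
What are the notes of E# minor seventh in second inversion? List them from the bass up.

The chord tones are E#–G#–B#–D#. With the fifth (B#) lowest for second inversion: B#, D#, E#, G#.

B#, D#, E#, G#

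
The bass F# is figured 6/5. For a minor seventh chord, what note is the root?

D#

The figures 6/5 mean the third of the chord is in the bass. If F# is the third of a minor seventh chord, the root is D# (chord tones D#–F#–A#–C#).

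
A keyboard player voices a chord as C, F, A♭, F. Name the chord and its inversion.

The distinct note names are C, F, Ab. Stacked in thirds they read F–Ab–C, which is a minor triad on F.
The lowest note is C, the fifth of the chord, so this is second inversion (figured bass 6/4).

F minor, second inversion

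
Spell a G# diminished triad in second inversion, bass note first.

G# diminished is G#–B–D. Second inversion puts the fifth (D) in the bass, with the remaining tones above: D, G#, B.

D, G#, B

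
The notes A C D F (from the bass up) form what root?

D

Reordering A, C, D, F into stacked thirds gives D–F–A–C; the bottom of that stack, D, is the root.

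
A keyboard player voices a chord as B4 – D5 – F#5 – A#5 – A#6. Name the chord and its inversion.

The pitch classes B, D, F#, A# arrange in thirds as B–D–F#–A#: a B minor-major seventh chord.
B is the root of B minor-major seventh; root in the bass means root position (figured bass 7).

B minor-major seventh, root position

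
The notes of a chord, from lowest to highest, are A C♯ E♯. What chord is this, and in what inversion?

A augmented, root position

The pitch classes A, C#, E# arrange in thirds as A–C#–E#: an A augmented triad.
The lowest note is A, the root of the chord, so this is root position (figured bass 5/3).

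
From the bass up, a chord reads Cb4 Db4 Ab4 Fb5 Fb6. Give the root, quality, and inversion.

The distinct note names are Cb, Db, Ab, Fb. Stacked in thirds they read Db–Fb–Ab–Cb, which is a minor seventh chord on Db.
The lowest note is Cb, the seventh of the chord, so this is third inversion (figured bass 4/2).

Db minor seventh, third inversion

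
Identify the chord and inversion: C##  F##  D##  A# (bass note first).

The pitch classes C##, F##, D##, A# arrange in thirds as D##–F##–A#–C##: a D## half-diminished seventh chord.
C## is the seventh of D## half-diminished seventh; seventh in the bass means third inversion (figured bass 4/2).

D## half-diminished seventh, third inversion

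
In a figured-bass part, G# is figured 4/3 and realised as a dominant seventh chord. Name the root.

The figures 4/3 mean the fifth of the chord is in the bass. If G# is the fifth of a dominant seventh chord, the root is C# (chord tones C#–E#–G#–B).

C#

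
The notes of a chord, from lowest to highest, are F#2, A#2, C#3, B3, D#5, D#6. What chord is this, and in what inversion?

The pitch classes F#, A#, C#, B, D# arrange in thirds as B–D#–F#–A#–C#: a B major ninth chord.
The lowest note is F#, the fifth of the chord, so this is second inversion.

B major ninth, second inversion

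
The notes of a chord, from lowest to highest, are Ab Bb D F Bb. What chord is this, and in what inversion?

The distinct note names are Ab, Bb, D, F. Stacked in thirds they read Bb–D–F–Ab, which is a dominant seventh chord on Bb.
The lowest note is Ab, the seventh of the chord, so this is third inversion (figured bass 4/2).

Bb dominant seventh, third inversion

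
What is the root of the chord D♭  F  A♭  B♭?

Reordering Db, F, Ab, Bb into stacked thirds gives Bb–Db–F–Ab; the bottom of that stack, Bb, is the root.

Bb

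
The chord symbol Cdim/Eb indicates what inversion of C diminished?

Cdim/Eb means C diminished with Eb in the bass. Eb is the third of C diminished (C–Eb–Gb), so this is first inversion.

first inversion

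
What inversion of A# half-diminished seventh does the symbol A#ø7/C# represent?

first inversion

A#ø7/C# means A# half-diminished seventh with C# in the bass. C# is the third of A# half-diminished seventh (A#–C#–E–G#), so this is first inversion.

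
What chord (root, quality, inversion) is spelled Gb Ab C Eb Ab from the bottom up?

Ab dominant seventh, third inversion

The pitch classes Gb, Ab, C, Eb arrange in thirds as Ab–C–Eb–Gb: an Ab dominant seventh chord.
Gb is the seventh of Ab dominant seventh; seventh in the bass means third inversion (figured bass 4/2).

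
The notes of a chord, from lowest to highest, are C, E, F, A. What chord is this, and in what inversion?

The pitch classes C, E, F, A arrange in thirds as F–A–C–E: an F major seventh chord.
C is the fifth of F major seventh; fifth in the bass means second inversion (figured bass 4/3).

F major seventh, second inversion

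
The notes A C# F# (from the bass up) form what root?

F#

Reordering A, C#, F# into stacked thirds gives F#–A–C#; the bottom of that stack, F#, is the root.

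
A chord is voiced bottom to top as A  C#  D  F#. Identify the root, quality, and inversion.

Reducing to letter names: A, C#, D, F#. These stack in thirds as D–F#–A–C# — a D major seventh chord.
A is the fifth of D major seventh; fifth in the bass means second inversion (figured bass 4/3).

D major seventh, second inversion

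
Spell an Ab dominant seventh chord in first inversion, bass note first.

Ab dominant seventh is Ab–C–Eb–Gb. First inversion puts the third (C) in the bass, with the remaining tones above: C, Eb, Gb, Ab.

C, Eb, Gb, Ab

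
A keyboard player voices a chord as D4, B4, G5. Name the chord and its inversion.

Reducing to letter names: D, B, G. These stack in thirds as G–B–D — a G major triad.
The lowest note is D, the fifth of the chord, so this is second inversion (figured bass 6/4).

G major, second inversion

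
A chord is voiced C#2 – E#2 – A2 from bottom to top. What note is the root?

A

C#, E#, A are the tones of an A augmented triad (A–C#–E#), making A the root.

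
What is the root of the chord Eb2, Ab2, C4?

Reordering Eb, Ab, C into stacked thirds gives Ab–C–Eb; the bottom of that stack, Ab, is the root.

Ab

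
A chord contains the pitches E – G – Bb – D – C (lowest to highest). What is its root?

C

E, G, Bb, D, C are the tones of a C dominant ninth chord (C–E–G–Bb–D), making C the root.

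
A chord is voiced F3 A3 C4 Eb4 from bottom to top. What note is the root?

F

The distinct letter names are F, A, C, Eb. Arranged as a stack of thirds they read F–A–C–Eb, so F is the root (an F dominant seventh chord).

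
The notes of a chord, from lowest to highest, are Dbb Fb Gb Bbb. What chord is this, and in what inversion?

Reducing to letter names: Dbb, Fb, Gb, Bbb. These stack in thirds as Gb–Bbb–Dbb–Fb — a Gb half-diminished seventh chord.
With the fifth (Dbb) in the bass, the chord is in second inversion (figured bass 4/3).

Gb half-diminished seventh, second inversion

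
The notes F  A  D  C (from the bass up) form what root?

D

Reordering F, A, D, C into stacked thirds gives D–F–A–C; the bottom of that stack, D, is the root.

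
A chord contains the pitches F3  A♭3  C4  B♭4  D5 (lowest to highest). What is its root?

Reordering F, Ab, C, Bb, D into stacked thirds gives Bb–D–F–Ab–C; the bottom of that stack, Bb, is the root.

Bb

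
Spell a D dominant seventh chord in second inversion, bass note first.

A, C, D, F#

Spelling D dominant seventh: D–F#–A–C. In second inversion the fifth is bass, giving A, C, D, F# from the bottom.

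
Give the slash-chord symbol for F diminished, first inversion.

Fdim/Ab

First inversion of F diminished has the third (Ab) in the bass. As a slash chord: Fdim/Ab.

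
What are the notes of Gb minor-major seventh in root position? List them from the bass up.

Spelling Gb minor-major seventh: Gb–Bbb–Db–F. In root position the root is bass, giving Gb, Bbb, Db, F from the bottom.

Gb, Bbb, Db, F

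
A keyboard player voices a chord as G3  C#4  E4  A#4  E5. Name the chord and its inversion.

A# diminished seventh, third inversion

Reducing to letter names: G, C#, E, A#. These stack in thirds as A#–C#–E–G — an A# diminished seventh chord.
The lowest note is G, the seventh of the chord, so this is third inversion (figured bass 4/2).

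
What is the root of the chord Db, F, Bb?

Db, F, Bb are the tones of a Bb minor triad (Bb–Db–F), making Bb the root.

Bb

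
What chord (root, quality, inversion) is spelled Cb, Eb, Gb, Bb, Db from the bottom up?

Cb major ninth, root position

The distinct note names are Cb, Eb, Gb, Bb, Db. Stacked in thirds they read Cb–Eb–Gb–Bb–Db, which is a major ninth chord on Cb.
The lowest note is Cb, the root of the chord, so this is root position.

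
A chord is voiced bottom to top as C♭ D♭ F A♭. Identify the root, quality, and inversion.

Db dominant seventh, third inversion

The distinct note names are Cb, Db, F, Ab. Stacked in thirds they read Db–F–Ab–Cb, which is a dominant seventh chord on Db.
Cb is the seventh of Db dominant seventh; seventh in the bass means third inversion (figured bass 4/2).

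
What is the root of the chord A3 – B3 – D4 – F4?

B

The distinct letter names are A, B, D, F. Arranged as a stack of thirds they read B–D–F–A, so B is the root (a B half-diminished seventh chord).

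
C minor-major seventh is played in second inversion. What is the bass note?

The fifth of C minor-major seventh (C–Eb–G–B) is G; that is the bass in second inversion.

G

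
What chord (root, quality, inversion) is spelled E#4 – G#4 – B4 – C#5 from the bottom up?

Reducing to letter names: E#, G#, B, C#. These stack in thirds as C#–E#–G#–B — a C# dominant seventh chord.
The lowest note is E#, the third of the chord, so this is first inversion (figured bass 6/5).

C# dominant seventh, first inversion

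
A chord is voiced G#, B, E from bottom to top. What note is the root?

The distinct letter names are G#, B, E. Arranged as a stack of thirds they read E–G#–B, so E is the root (an E major triad).

E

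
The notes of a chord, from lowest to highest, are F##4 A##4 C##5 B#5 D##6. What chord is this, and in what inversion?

The pitch classes F##, A##, C##, B#, D## arrange in thirds as B#–D##–F##–A##–C##: a B# major ninth chord.
F## is the fifth of B# major ninth; fifth in the bass means second inversion.

B# major ninth, second inversion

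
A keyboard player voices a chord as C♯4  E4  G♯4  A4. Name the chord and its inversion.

The pitch classes C#, E, G#, A arrange in thirds as A–C#–E–G#: an A major seventh chord.
The lowest note is C#, the third of the chord, so this is first inversion (figured bass 6/5).

A major seventh, first inversion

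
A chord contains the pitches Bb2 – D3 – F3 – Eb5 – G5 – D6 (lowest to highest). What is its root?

Eb

The distinct letter names are Bb, D, F, Eb, G. Arranged as a stack of thirds they read Eb–G–Bb–D–F, so Eb is the root (an Eb major ninth chord).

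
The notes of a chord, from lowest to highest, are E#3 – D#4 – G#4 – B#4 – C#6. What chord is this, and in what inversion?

Reducing to letter names: E#, D#, G#, B#, C#. These stack in thirds as C#–E#–G#–B#–D# — a C# major ninth chord.
E# is the third of C# major ninth; third in the bass means first inversion.

C# major ninth, first inversion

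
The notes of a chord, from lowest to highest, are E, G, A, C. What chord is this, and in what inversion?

A minor seventh, second inversion

Reducing to letter names: E, G, A, C. These stack in thirds as A–C–E–G — an A minor seventh chord.
E is the fifth of A minor seventh; fifth in the bass means second inversion (figured bass 4/3).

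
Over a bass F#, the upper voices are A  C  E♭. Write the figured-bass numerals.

The notes F#, A, C, Eb stack in thirds as F#–A–C–Eb — an F# diminished seventh chord. The bass F# is the root, so this is root position: figured 7.

7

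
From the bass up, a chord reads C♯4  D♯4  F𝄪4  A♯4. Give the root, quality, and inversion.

The pitch classes C#, D#, F##, A# arrange in thirds as D#–F##–A#–C#: a D# dominant seventh chord.
The lowest note is C#, the seventh of the chord, so this is third inversion (figured bass 4/2).

D# dominant seventh, third inversion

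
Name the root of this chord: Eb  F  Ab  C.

F

The distinct letter names are Eb, F, Ab, C. Arranged as a stack of thirds they read F–Ab–C–Eb, so F is the root (an F minor seventh chord).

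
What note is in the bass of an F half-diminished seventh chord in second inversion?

F half-diminished seventh is F–Ab–Cb–Eb. Second inversion places the fifth in the bass: Cb.

Cb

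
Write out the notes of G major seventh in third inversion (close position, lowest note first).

F#, G, B, D

Spelling G major seventh: G–B–D–F#. In third inversion the seventh is bass, giving F#, G, B, D from the bottom.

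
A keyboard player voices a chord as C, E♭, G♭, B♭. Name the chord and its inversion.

The distinct note names are C, Eb, Gb, Bb. Stacked in thirds they read C–Eb–Gb–Bb, which is a half-diminished seventh chord on C.
C is the root of C half-diminished seventh; root in the bass means root position (figured bass 7).

C half-diminished seventh, root position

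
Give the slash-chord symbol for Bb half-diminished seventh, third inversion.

Bbø7/Ab

Third inversion of Bb half-diminished seventh has the seventh (Ab) in the bass. As a slash chord: Bbø7/Ab.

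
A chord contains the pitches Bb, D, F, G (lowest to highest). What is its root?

G

The distinct letter names are Bb, D, F, G. Arranged as a stack of thirds they read G–Bb–D–F, so G is the root (a G minor seventh chord).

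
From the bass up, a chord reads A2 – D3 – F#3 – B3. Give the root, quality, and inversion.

B minor seventh, third inversion

The pitch classes A, D, F#, B arrange in thirds as B–D–F#–A: a B minor seventh chord.
A is the seventh of B minor seventh; seventh in the bass means third inversion (figured bass 4/2).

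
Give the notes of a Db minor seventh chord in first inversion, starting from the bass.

Fb, Ab, Cb, Db

Spelling Db minor seventh: Db–Fb–Ab–Cb. In first inversion the third is bass, giving Fb, Ab, Cb, Db from the bottom.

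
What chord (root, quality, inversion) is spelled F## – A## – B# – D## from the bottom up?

Reducing to letter names: F##, A##, B#, D##. These stack in thirds as B#–D##–F##–A## — a B# major seventh chord.
With the fifth (F##) in the bass, the chord is in second inversion (figured bass 4/3).

B# major seventh, second inversion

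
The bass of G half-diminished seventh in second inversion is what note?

The fifth of G half-diminished seventh (G–Bb–Db–F) is Db; that is the bass in second inversion.

Db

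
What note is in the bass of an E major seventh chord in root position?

The root of E major seventh (E–G#–B–D#) is E; that is the bass in root position.

E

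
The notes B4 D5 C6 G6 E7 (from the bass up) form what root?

C

B, D, C, G, E are the tones of a C major ninth chord (C–E–G–B–D), making C the root.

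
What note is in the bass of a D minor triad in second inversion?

A

The fifth of D minor (D–F–A) is A; that is the bass in second inversion.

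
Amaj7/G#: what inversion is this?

Amaj7/G# means A major seventh with G# in the bass. G# is the seventh of A major seventh (A–C#–E–G#), so this is third inversion.

third inversion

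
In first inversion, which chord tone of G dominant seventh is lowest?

B

The third of G dominant seventh (G–B–D–F) is B; that is the bass in first inversion.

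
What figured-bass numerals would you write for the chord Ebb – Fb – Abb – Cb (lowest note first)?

The notes Ebb, Fb, Abb, Cb stack in thirds as Fb–Abb–Cb–Ebb — an Fb minor seventh chord. The bass Ebb is the seventh, so this is third inversion: figured 4/2.

4/2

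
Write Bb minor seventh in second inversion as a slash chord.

Bbm7/F

Second inversion of Bb minor seventh has the fifth (F) in the bass. As a slash chord: Bbm7/F.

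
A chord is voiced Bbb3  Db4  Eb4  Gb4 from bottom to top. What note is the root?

The distinct letter names are Bbb, Db, Eb, Gb. Arranged as a stack of thirds they read Eb–Gb–Bbb–Db, so Eb is the root (an Eb half-diminished seventh chord).

Eb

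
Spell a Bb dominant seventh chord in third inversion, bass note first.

Spelling Bb dominant seventh: Bb–D–F–Ab. In third inversion the seventh is bass, giving Ab, Bb, D, F from the bottom.

Ab, Bb, D, F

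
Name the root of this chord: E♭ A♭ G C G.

Reordering Eb, Ab, G, C into stacked thirds gives Ab–C–Eb–G; the bottom of that stack, Ab, is the root.

Ab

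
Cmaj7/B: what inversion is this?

third inversion

Cmaj7/B means C major seventh with B in the bass. B is the seventh of C major seventh (C–E–G–B), so this is third inversion.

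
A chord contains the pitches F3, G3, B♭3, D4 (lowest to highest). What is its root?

The distinct letter names are F, G, Bb, D. Arranged as a stack of thirds they read G–Bb–D–F, so G is the root (a G minor seventh chord).

G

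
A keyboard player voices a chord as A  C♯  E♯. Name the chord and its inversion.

A augmented, root position

Reducing to letter names: A, C#, E#. These stack in thirds as A–C#–E# — an A augmented triad.
The lowest note is A, the root of the chord, so this is root position (figured bass 5/3).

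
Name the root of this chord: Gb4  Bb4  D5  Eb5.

Eb

The distinct letter names are Gb, Bb, D, Eb. Arranged as a stack of thirds they read Eb–Gb–Bb–D, so Eb is the root (an Eb minor-major seventh chord).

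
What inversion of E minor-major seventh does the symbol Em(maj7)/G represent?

first inversion

Em(maj7)/G means E minor-major seventh with G in the bass. G is the third of E minor-major seventh (E–G–B–D#), so this is first inversion.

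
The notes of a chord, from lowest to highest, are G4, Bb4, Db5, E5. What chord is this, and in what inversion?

The distinct note names are G, Bb, Db, E. Stacked in thirds they read E–G–Bb–Db, which is a diminished seventh chord on E.
With the third (G) in the bass, the chord is in first inversion (figured bass 6/5).

E diminished seventh, first inversion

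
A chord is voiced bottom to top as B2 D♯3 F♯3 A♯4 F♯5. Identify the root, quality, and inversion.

The distinct note names are B, D#, F#, A#. Stacked in thirds they read B–D#–F#–A#, which is a major seventh chord on B.
With the root (B) in the bass, the chord is in root position (figured bass 7).

B major seventh, root position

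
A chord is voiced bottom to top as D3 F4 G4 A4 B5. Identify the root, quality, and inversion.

Reducing to letter names: D, F, G, A, B. These stack in thirds as G–B–D–F–A — a G dominant ninth chord.
D is the fifth of G dominant ninth; fifth in the bass means second inversion.

G dominant ninth, second inversion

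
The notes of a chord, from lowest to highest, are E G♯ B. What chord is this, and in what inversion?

The distinct note names are E, G#, B. Stacked in thirds they read E–G#–B, which is a major triad on E.
With the root (E) in the bass, the chord is in root position (figured bass 5/3).

E major, root position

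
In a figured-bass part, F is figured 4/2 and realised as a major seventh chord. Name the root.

The figures 4/2 mean the seventh of the chord is in the bass. If F is the seventh of a major seventh chord, the root is Gb (chord tones Gb–Bb–Db–F).

Gb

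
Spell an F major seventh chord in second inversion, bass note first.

F major seventh is F–A–C–E. Second inversion puts the fifth (C) in the bass, with the remaining tones above: C, E, F, A.

C, E, F, A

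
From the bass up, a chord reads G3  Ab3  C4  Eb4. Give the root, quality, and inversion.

The distinct note names are G, Ab, C, Eb. Stacked in thirds they read Ab–C–Eb–G, which is a major seventh chord on Ab.
With the seventh (G) in the bass, the chord is in third inversion (figured bass 4/2).

Ab major seventh, third inversion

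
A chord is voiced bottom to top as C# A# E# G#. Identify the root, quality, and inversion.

The pitch classes C#, A#, E#, G# arrange in thirds as A#–C#–E#–G#: an A# minor seventh chord.
With the third (C#) in the bass, the chord is in first inversion (figured bass 6/5).

A# minor seventh, first inversion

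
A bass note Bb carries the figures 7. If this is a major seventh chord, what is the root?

Bb

The figures 7 mean the root of the chord is in the bass. If Bb is the root of a major seventh chord, the root is Bb (chord tones Bb–D–F–A).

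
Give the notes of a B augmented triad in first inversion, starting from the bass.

The chord tones are B–D#–F##. With the third (D#) lowest for first inversion: D#, F##, B.

D#, F##, B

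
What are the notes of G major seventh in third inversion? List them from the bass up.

Spelling G major seventh: G–B–D–F#. In third inversion the seventh is bass, giving F#, G, B, D from the bottom.

F#, G, B, D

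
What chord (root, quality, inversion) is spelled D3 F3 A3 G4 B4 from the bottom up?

The pitch classes D, F, A, G, B arrange in thirds as G–B–D–F–A: a G dominant ninth chord.
With the fifth (D) in the bass, the chord is in second inversion.

G dominant ninth, second inversion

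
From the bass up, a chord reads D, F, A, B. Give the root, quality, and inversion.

B half-diminished seventh, first inversion

Reducing to letter names: D, F, A, B. These stack in thirds as B–D–F–A — a B half-diminished seventh chord.
D is the third of B half-diminished seventh; third in the bass means first inversion (figured bass 6/5).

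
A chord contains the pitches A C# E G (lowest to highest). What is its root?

The distinct letter names are A, C#, E, G. Arranged as a stack of thirds they read A–C#–E–G, so A is the root (an A dominant seventh chord).

A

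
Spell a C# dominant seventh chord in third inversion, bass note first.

Spelling C# dominant seventh: C#–E#–G#–B. In third inversion the seventh is bass, giving B, C#, E#, G# from the bottom.

B, C#, E#, G#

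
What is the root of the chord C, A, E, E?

C, A, E are the tones of an A minor triad (A–C–E), making A the root.

A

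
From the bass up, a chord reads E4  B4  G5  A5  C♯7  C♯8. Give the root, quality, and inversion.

The pitch classes E, B, G, A, C# arrange in thirds as A–C#–E–G–B: an A dominant ninth chord.
E is the fifth of A dominant ninth; fifth in the bass means second inversion.

A dominant ninth, second inversion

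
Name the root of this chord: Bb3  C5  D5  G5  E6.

C

Reordering Bb, C, D, G, E into stacked thirds gives C–E–G–Bb–D; the bottom of that stack, C, is the root.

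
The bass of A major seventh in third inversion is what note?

The seventh of A major seventh (A–C#–E–G#) is G#; that is the bass in third inversion.

G#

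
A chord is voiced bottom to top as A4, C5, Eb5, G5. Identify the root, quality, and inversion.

The pitch classes A, C, Eb, G arrange in thirds as A–C–Eb–G: an A half-diminished seventh chord.
The lowest note is A, the root of the chord, so this is root position (figured bass 7).

A half-diminished seventh, root position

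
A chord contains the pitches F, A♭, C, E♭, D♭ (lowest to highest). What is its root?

The distinct letter names are F, Ab, C, Eb, Db. Arranged as a stack of thirds they read Db–F–Ab–C–Eb, so Db is the root (a Db major ninth chord).

Db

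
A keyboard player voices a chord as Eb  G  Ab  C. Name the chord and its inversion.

The distinct note names are Eb, G, Ab, C. Stacked in thirds they read Ab–C–Eb–G, which is a major seventh chord on Ab.
The lowest note is Eb, the fifth of the chord, so this is second inversion (figured bass 4/3).

Ab major seventh, second inversion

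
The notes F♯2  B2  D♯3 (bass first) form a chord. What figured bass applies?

6/4

The notes F#, B, D# stack in thirds as B–D#–F# — a B major triad. The bass F# is the fifth, so this is second inversion: figured 6/4.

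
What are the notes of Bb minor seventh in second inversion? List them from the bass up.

F, Ab, Bb, Db

Bb minor seventh is Bb–Db–F–Ab. Second inversion puts the fifth (F) in the bass, with the remaining tones above: F, Ab, Bb, Db.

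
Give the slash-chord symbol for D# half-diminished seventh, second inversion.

D#ø7/A

Second inversion of D# half-diminished seventh has the fifth (A) in the bass. As a slash chord: D#ø7/A.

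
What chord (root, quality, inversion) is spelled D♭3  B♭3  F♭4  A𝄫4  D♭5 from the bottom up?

The pitch classes Db, Bb, Fb, Abb arrange in thirds as Bb–Db–Fb–Abb: a Bb diminished seventh chord.
With the third (Db) in the bass, the chord is in first inversion (figured bass 6/5).

Bb diminished seventh, first inversion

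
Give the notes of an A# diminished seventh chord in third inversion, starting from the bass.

G, A#, C#, E

Spelling A# diminished seventh: A#–C#–E–G. In third inversion the seventh is bass, giving G, A#, C#, E from the bottom.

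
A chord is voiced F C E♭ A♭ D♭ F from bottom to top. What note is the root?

The distinct letter names are F, C, Eb, Ab, Db. Arranged as a stack of thirds they read Db–F–Ab–C–Eb, so Db is the root (a Db major ninth chord).

Db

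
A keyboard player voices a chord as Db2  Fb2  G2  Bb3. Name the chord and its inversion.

G diminished seventh, second inversion

Reducing to letter names: Db, Fb, G, Bb. These stack in thirds as G–Bb–Db–Fb — a G diminished seventh chord.
The lowest note is Db, the fifth of the chord, so this is second inversion (figured bass 4/3).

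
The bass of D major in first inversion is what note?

The third of D major (D–F#–A) is F#; that is the bass in first inversion.

F#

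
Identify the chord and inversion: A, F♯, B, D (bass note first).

B minor seventh, third inversion

The pitch classes A, F#, B, D arrange in thirds as B–D–F#–A: a B minor seventh chord.
The lowest note is A, the seventh of the chord, so this is third inversion (figured bass 4/2).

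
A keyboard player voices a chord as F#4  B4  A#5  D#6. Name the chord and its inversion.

B major seventh, second inversion

The distinct note names are F#, B, A#, D#. Stacked in thirds they read B–D#–F#–A#, which is a major seventh chord on B.
F# is the fifth of B major seventh; fifth in the bass means second inversion (figured bass 4/3).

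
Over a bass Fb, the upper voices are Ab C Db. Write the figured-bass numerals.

6/5

The notes Fb, Ab, C, Db stack in thirds as Db–Fb–Ab–C — a Db minor-major seventh chord. The bass Fb is the third, so this is first inversion: figured 6/5.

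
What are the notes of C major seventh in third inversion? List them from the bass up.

B, C, E, G

Spelling C major seventh: C–E–G–B. In third inversion the seventh is bass, giving B, C, E, G from the bottom.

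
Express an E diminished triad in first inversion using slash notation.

First inversion of E diminished has the third (G) in the bass. As a slash chord: Edim/G.

Edim/G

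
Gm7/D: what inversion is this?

Gm7/D means G minor seventh with D in the bass. D is the fifth of G minor seventh (G–Bb–D–F), so this is second inversion.

second inversion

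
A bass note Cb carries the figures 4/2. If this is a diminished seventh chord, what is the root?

D

The figures 4/2 mean the seventh of the chord is in the bass. If Cb is the seventh of a diminished seventh chord, the root is D (chord tones D–F–Ab–Cb).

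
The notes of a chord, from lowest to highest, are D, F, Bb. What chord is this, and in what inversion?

Reducing to letter names: D, F, Bb. These stack in thirds as Bb–D–F — a Bb major triad.
The lowest note is D, the third of the chord, so this is first inversion (figured bass 6).

Bb major, first inversion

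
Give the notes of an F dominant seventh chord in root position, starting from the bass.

The chord tones are F–A–C–Eb. With the root (F) lowest for root position: F, A, C, Eb.

F, A, C, Eb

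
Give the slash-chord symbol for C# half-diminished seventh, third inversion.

Third inversion of C# half-diminished seventh has the seventh (B) in the bass. As a slash chord: C#ø7/B.

C#ø7/B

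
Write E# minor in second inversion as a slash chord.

E#m/B#

Second inversion of E# minor has the fifth (B#) in the bass. As a slash chord: E#m/B#.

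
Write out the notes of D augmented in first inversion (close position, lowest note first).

F#, A#, D

The chord tones are D–F#–A#. With the third (F#) lowest for first inversion: F#, A#, D.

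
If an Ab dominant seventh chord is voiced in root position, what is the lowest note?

Ab

In root position the root is lowest. For Ab dominant seventh (Ab–C–Eb–Gb) that is Ab.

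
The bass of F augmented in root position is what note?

F augmented is F–A–C#. Root position places the root in the bass: F.

F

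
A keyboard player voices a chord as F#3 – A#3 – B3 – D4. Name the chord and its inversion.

Reducing to letter names: F#, A#, B, D. These stack in thirds as B–D–F#–A# — a B minor-major seventh chord.
F# is the fifth of B minor-major seventh; fifth in the bass means second inversion (figured bass 4/3).

B minor-major seventh, second inversion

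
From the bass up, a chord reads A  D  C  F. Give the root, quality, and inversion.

D minor seventh, second inversion

The distinct note names are A, D, C, F. Stacked in thirds they read D–F–A–C, which is a minor seventh chord on D.
A is the fifth of D minor seventh; fifth in the bass means second inversion (figured bass 4/3).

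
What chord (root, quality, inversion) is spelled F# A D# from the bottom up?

D# diminished, first inversion

The distinct note names are F#, A, D#. Stacked in thirds they read D#–F#–A, which is a diminished triad on D#.
With the third (F#) in the bass, the chord is in first inversion (figured bass 6).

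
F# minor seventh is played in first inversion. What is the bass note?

The third of F# minor seventh (F#–A–C#–E) is A; that is the bass in first inversion.

A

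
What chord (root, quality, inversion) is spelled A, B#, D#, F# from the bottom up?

B# diminished seventh, third inversion

The distinct note names are A, B#, D#, F#. Stacked in thirds they read B#–D#–F#–A, which is a diminished seventh chord on B#.
With the seventh (A) in the bass, the chord is in third inversion (figured bass 4/2).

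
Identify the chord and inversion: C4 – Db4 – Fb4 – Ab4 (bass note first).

Db minor-major seventh, third inversion

The pitch classes C, Db, Fb, Ab arrange in thirds as Db–Fb–Ab–C: a Db minor-major seventh chord.
The lowest note is C, the seventh of the chord, so this is third inversion (figured bass 4/2).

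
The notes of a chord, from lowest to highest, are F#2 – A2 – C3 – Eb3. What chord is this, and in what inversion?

F# diminished seventh, root position

Reducing to letter names: F#, A, C, Eb. These stack in thirds as F#–A–C–Eb — an F# diminished seventh chord.
The lowest note is F#, the root of the chord, so this is root position (figured bass 7).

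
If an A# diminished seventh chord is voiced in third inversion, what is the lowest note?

In third inversion the seventh is lowest. For A# diminished seventh (A#–C#–E–G) that is G.

G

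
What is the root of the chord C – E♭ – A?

A

The distinct letter names are C, Eb, A. Arranged as a stack of thirds they read A–C–Eb, so A is the root (an A diminished triad).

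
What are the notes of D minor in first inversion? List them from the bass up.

Spelling D minor: D–F–A. In first inversion the third is bass, giving F, A, D from the bottom.

F, A, D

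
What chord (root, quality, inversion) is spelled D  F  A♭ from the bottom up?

The pitch classes D, F, Ab arrange in thirds as D–F–Ab: a D diminished triad.
With the root (D) in the bass, the chord is in root position (figured bass 5/3).

D diminished, root position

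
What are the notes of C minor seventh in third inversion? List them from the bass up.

Bb, C, Eb, G

Spelling C minor seventh: C–Eb–G–Bb. In third inversion the seventh is bass, giving Bb, C, Eb, G from the bottom.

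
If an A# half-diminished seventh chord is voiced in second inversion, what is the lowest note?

E

A# half-diminished seventh is A#–C#–E–G#. Second inversion places the fifth in the bass: E.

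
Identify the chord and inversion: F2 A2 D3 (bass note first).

D minor, first inversion

The distinct note names are F, A, D. Stacked in thirds they read D–F–A, which is a minor triad on D.
The lowest note is F, the third of the chord, so this is first inversion (figured bass 6).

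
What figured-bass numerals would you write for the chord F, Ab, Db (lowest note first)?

The notes F, Ab, Db stack in thirds as Db–F–Ab — a Db major triad. The bass F is the third, so this is first inversion: figured 6.

6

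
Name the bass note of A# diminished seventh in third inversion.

G

In third inversion the seventh is lowest. For A# diminished seventh (A#–C#–E–G) that is G.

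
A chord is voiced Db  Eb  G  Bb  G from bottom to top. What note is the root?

Eb

Reordering Db, Eb, G, Bb into stacked thirds gives Eb–G–Bb–Db; the bottom of that stack, Eb, is the root.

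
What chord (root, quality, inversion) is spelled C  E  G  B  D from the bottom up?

C major ninth, root position

Reducing to letter names: C, E, G, B, D. These stack in thirds as C–E–G–B–D — a C major ninth chord.
With the root (C) in the bass, the chord is in root position.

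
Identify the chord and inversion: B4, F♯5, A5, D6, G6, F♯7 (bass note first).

The pitch classes B, F#, A, D, G arrange in thirds as G–B–D–F#–A: a G major ninth chord.
With the third (B) in the bass, the chord is in first inversion.

G major ninth, first inversion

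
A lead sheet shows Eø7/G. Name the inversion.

first inversion

Eø7/G means E half-diminished seventh with G in the bass. G is the third of E half-diminished seventh (E–G–Bb–D), so this is first inversion.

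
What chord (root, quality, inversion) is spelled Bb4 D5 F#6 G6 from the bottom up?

G minor-major seventh, first inversion

Reducing to letter names: Bb, D, F#, G. These stack in thirds as G–Bb–D–F# — a G minor-major seventh chord.
The lowest note is Bb, the third of the chord, so this is first inversion (figured bass 6/5).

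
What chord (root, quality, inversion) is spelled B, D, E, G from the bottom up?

Reducing to letter names: B, D, E, G. These stack in thirds as E–G–B–D — an E minor seventh chord.
B is the fifth of E minor seventh; fifth in the bass means second inversion (figured bass 4/3).

E minor seventh, second inversion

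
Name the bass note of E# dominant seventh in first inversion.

In first inversion the third is lowest. For E# dominant seventh (E#–G##–B#–D#) that is G##.

G##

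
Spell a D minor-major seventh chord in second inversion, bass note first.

A, C#, D, F

The chord tones are D–F–A–C#. With the fifth (A) lowest for second inversion: A, C#, D, F.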